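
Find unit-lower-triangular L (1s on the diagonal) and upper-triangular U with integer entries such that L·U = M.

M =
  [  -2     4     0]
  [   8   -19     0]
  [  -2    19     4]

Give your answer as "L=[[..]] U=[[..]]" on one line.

  R1 -= -4·R0 → [0,-3,0]
  R2 -= 1·R0 → [0,15,4]
  R2 -= -5·R1 → [0,0,4]

L=[[1,0,0],[-4,1,0],[1,-5,1]] U=[[-2,4,0],[0,-3,0],[0,0,4]]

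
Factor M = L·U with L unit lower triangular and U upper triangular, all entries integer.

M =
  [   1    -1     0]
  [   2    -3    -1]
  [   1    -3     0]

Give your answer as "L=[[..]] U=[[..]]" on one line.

  r1 -= 2·r0 → [0,-1,-1]
  r2 -= 1·r0 → [0,-2,0]
  r2 -= 2·r1 → [0,0,2]

L=[[1,0,0],[2,1,0],[1,2,1]] U=[[1,-1,0],[0,-1,-1],[0,0,2]]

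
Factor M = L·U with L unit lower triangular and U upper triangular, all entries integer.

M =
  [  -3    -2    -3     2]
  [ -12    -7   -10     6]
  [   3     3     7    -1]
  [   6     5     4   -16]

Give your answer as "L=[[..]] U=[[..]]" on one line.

  R1 -= 4·R0 → [0,1,2,-2]
  R2 -= -1·R0 → [0,1,4,1]
  R3 -= -2·R0 → [0,1,-2,-12]
  R2 -= 1·R1 → [0,0,2,3]
  R3 -= 1·R1 → [0,0,-4,-10]
  R3 -= -2·R2 → [0,0,0,-4]

L=[[1,0,0,0],[4,1,0,0],[-1,1,1,0],[-2,1,-2,1]] U=[[-3,-2,-3,2],[0,1,2,-2],[0,0,2,3],[0,0,0,-4]]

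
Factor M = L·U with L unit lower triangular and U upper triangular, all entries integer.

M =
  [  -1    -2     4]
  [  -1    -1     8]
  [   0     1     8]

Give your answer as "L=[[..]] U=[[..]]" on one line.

L=[[1,0,0],[1,1,0],[0,1,1]] U=[[-1,-2,4],[0,1,4],[0,0,4]]

  r1 -= 1·r0 → [0,1,4]
  r2 -= 0·r0 → [0,1,8]
  r2 -= 1·r1 → [0,0,4]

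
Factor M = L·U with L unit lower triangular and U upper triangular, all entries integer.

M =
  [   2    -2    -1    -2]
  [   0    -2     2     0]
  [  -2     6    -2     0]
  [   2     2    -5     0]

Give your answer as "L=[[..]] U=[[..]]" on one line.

L=[[1,0,0,0],[0,1,0,0],[-1,-2,1,0],[1,-2,0,1]] U=[[2,-2,-1,-2],[0,-2,2,0],[0,0,1,-2],[0,0,0,2]]

  r1 -= 0·r0 → [0,-2,2,0]
  r2 -= -1·r0 → [0,4,-3,-2]
  r3 -= 1·r0 → [0,4,-4,2]
  r2 -= -2·r1 → [0,0,1,-2]
  r3 -= -2·r1 → [0,0,0,2]
  r3 -= 0·r2 → [0,0,0,2]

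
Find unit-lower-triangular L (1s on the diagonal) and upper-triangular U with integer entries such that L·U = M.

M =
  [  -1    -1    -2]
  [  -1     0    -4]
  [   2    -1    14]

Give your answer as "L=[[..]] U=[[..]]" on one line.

  row1 -= 1·row0 → [0,1,-2]
  row2 -= -2·row0 → [0,-3,10]
  row2 -= -3·row1 → [0,0,4]

L=[[1,0,0],[1,1,0],[-2,-3,1]] U=[[-1,-1,-2],[0,1,-2],[0,0,4]]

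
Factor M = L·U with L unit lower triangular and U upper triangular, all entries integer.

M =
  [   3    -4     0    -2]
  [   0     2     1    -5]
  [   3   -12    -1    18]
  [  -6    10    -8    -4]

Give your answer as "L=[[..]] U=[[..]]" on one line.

  R1 -= 0·R0 → [0,2,1,-5]
  R2 -= 1·R0 → [0,-8,-1,20]
  R3 -= -2·R0 → [0,2,-8,-8]
  R2 -= -4·R1 → [0,0,3,0]
  R3 -= 1·R1 → [0,0,-9,-3]
  R3 -= -3·R2 → [0,0,0,-3]

L=[[1,0,0,0],[0,1,0,0],[1,-4,1,0],[-2,1,-3,1]] U=[[3,-4,0,-2],[0,2,1,-5],[0,0,3,0],[0,0,0,-3]]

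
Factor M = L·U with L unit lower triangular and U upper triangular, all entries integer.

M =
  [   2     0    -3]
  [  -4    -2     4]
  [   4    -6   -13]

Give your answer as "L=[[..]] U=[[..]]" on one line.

L=[[1,0,0],[-2,1,0],[2,3,1]] U=[[2,0,-3],[0,-2,-2],[0,0,-1]]

  R1 -= -2·R0 → [0,-2,-2]
  R2 -= 2·R0 → [0,-6,-7]
  R2 -= 3·R1 → [0,0,-1]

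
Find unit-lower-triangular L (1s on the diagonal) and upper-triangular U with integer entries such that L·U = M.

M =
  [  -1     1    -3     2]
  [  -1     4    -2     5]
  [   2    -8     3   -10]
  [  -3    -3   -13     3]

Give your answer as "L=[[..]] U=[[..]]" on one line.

  row1 -= 1·row0 → [0,3,1,3]
  row2 -= -2·row0 → [0,-6,-3,-6]
  row3 -= 3·row0 → [0,-6,-4,-3]
  row2 -= -2·row1 → [0,0,-1,0]
  row3 -= -2·row1 → [0,0,-2,3]
  row3 -= 2·row2 → [0,0,0,3]

L=[[1,0,0,0],[1,1,0,0],[-2,-2,1,0],[3,-2,2,1]] U=[[-1,1,-3,2],[0,3,1,3],[0,0,-1,0],[0,0,0,3]]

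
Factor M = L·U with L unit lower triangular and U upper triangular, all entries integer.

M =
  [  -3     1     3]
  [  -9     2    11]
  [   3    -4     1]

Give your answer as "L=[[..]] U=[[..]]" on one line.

L=[[1,0,0],[3,1,0],[-1,3,1]] U=[[-3,1,3],[0,-1,2],[0,0,-2]]

  R1 -= 3·R0 → [0,-1,2]
  R2 -= -1·R0 → [0,-3,4]
  R2 -= 3·R1 → [0,0,-2]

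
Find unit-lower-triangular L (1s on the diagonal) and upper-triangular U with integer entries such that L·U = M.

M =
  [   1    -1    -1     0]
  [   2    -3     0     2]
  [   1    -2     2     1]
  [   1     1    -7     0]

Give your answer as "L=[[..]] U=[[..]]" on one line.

L=[[1,0,0,0],[2,1,0,0],[1,1,1,0],[1,-2,-2,1]] U=[[1,-1,-1,0],[0,-1,2,2],[0,0,1,-1],[0,0,0,2]]

  r1 -= 2·r0 → [0,-1,2,2]
  r2 -= 1·r0 → [0,-1,3,1]
  r3 -= 1·r0 → [0,2,-6,0]
  r2 -= 1·r1 → [0,0,1,-1]
  r3 -= -2·r1 → [0,0,-2,4]
  r3 -= -2·r2 → [0,0,0,2]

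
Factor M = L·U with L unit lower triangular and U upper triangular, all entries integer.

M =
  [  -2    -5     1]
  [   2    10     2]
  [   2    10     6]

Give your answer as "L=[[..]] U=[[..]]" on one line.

L=[[1,0,0],[-1,1,0],[-1,1,1]] U=[[-2,-5,1],[0,5,3],[0,0,4]]

  R1 -= -1·R0 → [0,5,3]
  R2 -= -1·R0 → [0,5,7]
  R2 -= 1·R1 → [0,0,4]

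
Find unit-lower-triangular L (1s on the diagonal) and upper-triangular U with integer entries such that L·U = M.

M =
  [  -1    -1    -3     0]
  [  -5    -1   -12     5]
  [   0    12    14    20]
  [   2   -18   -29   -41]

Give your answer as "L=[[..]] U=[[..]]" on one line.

  R1 -= 5·R0 → [0,4,3,5]
  R2 -= 0·R0 → [0,12,14,20]
  R3 -= -2·R0 → [0,-20,-35,-41]
  R2 -= 3·R1 → [0,0,5,5]
  R3 -= -5·R1 → [0,0,-20,-16]
  R3 -= -4·R2 → [0,0,0,4]

L=[[1,0,0,0],[5,1,0,0],[0,3,1,0],[-2,-5,-4,1]] U=[[-1,-1,-3,0],[0,4,3,5],[0,0,5,5],[0,0,0,4]]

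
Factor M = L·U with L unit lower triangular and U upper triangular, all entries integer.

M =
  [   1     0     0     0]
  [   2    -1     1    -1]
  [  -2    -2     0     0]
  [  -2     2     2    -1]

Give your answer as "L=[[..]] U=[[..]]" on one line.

L=[[1,0,0,0],[2,1,0,0],[-2,2,1,0],[-2,-2,-2,1]] U=[[1,0,0,0],[0,-1,1,-1],[0,0,-2,2],[0,0,0,1]]

  row1 -= 2·row0 → [0,-1,1,-1]
  row2 -= -2·row0 → [0,-2,0,0]
  row3 -= -2·row0 → [0,2,2,-1]
  row2 -= 2·row1 → [0,0,-2,2]
  row3 -= -2·row1 → [0,0,4,-3]
  row3 -= -2·row2 → [0,0,0,1]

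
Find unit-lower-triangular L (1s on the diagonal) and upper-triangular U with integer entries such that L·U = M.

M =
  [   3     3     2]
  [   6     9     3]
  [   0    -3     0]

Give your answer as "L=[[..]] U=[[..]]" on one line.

L=[[1,0,0],[2,1,0],[0,-1,1]] U=[[3,3,2],[0,3,-1],[0,0,-1]]

  row1 -= 2·row0 → [0,3,-1]
  row2 -= 0·row0 → [0,-3,0]
  row2 -= -1·row1 → [0,0,-1]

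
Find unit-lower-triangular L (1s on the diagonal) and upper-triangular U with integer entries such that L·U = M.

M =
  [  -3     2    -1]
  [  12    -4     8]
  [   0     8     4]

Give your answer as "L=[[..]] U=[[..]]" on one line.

  row1 -= -4·row0 → [0,4,4]
  row2 -= 0·row0 → [0,8,4]
  row2 -= 2·row1 → [0,0,-4]

L=[[1,0,0],[-4,1,0],[0,2,1]] U=[[-3,2,-1],[0,4,4],[0,0,-4]]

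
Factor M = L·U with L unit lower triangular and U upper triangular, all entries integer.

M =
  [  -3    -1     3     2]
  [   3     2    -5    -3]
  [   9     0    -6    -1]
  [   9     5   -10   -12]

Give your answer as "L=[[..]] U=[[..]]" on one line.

  row1 -= -1·row0 → [0,1,-2,-1]
  row2 -= -3·row0 → [0,-3,3,5]
  row3 -= -3·row0 → [0,2,-1,-6]
  row2 -= -3·row1 → [0,0,-3,2]
  row3 -= 2·row1 → [0,0,3,-4]
  row3 -= -1·row2 → [0,0,0,-2]

L=[[1,0,0,0],[-1,1,0,0],[-3,-3,1,0],[-3,2,-1,1]] U=[[-3,-1,3,2],[0,1,-2,-1],[0,0,-3,2],[0,0,0,-2]]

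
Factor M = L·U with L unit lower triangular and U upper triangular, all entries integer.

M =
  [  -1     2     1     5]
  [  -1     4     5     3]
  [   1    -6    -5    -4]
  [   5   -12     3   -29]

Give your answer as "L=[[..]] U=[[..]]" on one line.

L=[[1,0,0,0],[1,1,0,0],[-1,-2,1,0],[-5,-1,3,1]] U=[[-1,2,1,5],[0,2,4,-2],[0,0,4,-3],[0,0,0,3]]

  r1 -= 1·r0 → [0,2,4,-2]
  r2 -= -1·r0 → [0,-4,-4,1]
  r3 -= -5·r0 → [0,-2,8,-4]
  r2 -= -2·r1 → [0,0,4,-3]
  r3 -= -1·r1 → [0,0,12,-6]
  r3 -= 3·r2 → [0,0,0,3]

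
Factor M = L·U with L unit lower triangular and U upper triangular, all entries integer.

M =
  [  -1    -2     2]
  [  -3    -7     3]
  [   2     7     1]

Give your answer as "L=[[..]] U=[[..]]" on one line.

  r1 -= 3·r0 → [0,-1,-3]
  r2 -= -2·r0 → [0,3,5]
  r2 -= -3·r1 → [0,0,-4]

L=[[1,0,0],[3,1,0],[-2,-3,1]] U=[[-1,-2,2],[0,-1,-3],[0,0,-4]]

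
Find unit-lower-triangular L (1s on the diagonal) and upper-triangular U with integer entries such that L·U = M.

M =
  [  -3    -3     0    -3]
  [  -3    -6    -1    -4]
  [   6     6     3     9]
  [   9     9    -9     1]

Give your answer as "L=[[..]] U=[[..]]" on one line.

L=[[1,0,0,0],[1,1,0,0],[-2,0,1,0],[-3,0,-3,1]] U=[[-3,-3,0,-3],[0,-3,-1,-1],[0,0,3,3],[0,0,0,1]]

  row1 -= 1·row0 → [0,-3,-1,-1]
  row2 -= -2·row0 → [0,0,3,3]
  row3 -= -3·row0 → [0,0,-9,-8]
  row2 -= 0·row1 → [0,0,3,3]
  row3 -= 0·row1 → [0,0,-9,-8]
  row3 -= -3·row2 → [0,0,0,1]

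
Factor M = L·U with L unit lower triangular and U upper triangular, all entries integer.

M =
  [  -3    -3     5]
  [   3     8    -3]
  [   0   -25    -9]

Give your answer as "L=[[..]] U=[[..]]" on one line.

L=[[1,0,0],[-1,1,0],[0,-5,1]] U=[[-3,-3,5],[0,5,2],[0,0,1]]

  row1 -= -1·row0 → [0,5,2]
  row2 -= 0·row0 → [0,-25,-9]
  row2 -= -5·row1 → [0,0,1]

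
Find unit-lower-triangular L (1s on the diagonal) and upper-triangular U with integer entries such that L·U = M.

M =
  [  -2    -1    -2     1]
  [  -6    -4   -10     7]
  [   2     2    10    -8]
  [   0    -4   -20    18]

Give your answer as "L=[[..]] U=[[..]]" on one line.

L=[[1,0,0,0],[3,1,0,0],[-1,-1,1,0],[0,4,-1,1]] U=[[-2,-1,-2,1],[0,-1,-4,4],[0,0,4,-3],[0,0,0,-1]]

  r1 -= 3·r0 → [0,-1,-4,4]
  r2 -= -1·r0 → [0,1,8,-7]
  r3 -= 0·r0 → [0,-4,-20,18]
  r2 -= -1·r1 → [0,0,4,-3]
  r3 -= 4·r1 → [0,0,-4,2]
  r3 -= -1·r2 → [0,0,0,-1]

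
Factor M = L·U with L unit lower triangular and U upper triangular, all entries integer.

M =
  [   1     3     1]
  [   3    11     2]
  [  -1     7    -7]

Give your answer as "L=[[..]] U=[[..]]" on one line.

  row1 -= 3·row0 → [0,2,-1]
  row2 -= -1·row0 → [0,10,-6]
  row2 -= 5·row1 → [0,0,-1]

L=[[1,0,0],[3,1,0],[-1,5,1]] U=[[1,3,1],[0,2,-1],[0,0,-1]]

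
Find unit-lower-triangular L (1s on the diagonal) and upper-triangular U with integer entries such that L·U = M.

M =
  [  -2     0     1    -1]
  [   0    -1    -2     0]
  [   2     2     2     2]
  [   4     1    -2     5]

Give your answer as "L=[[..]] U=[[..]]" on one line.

  R1 -= 0·R0 → [0,-1,-2,0]
  R2 -= -1·R0 → [0,2,3,1]
  R3 -= -2·R0 → [0,1,0,3]
  R2 -= -2·R1 → [0,0,-1,1]
  R3 -= -1·R1 → [0,0,-2,3]
  R3 -= 2·R2 → [0,0,0,1]

L=[[1,0,0,0],[0,1,0,0],[-1,-2,1,0],[-2,-1,2,1]] U=[[-2,0,1,-1],[0,-1,-2,0],[0,0,-1,1],[0,0,0,1]]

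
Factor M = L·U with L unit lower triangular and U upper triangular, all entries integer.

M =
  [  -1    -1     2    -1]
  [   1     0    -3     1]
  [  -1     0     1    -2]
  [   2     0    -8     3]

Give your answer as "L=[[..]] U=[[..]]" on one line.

L=[[1,0,0,0],[-1,1,0,0],[1,-1,1,0],[-2,2,1,1]] U=[[-1,-1,2,-1],[0,-1,-1,0],[0,0,-2,-1],[0,0,0,2]]

  row1 -= -1·row0 → [0,-1,-1,0]
  row2 -= 1·row0 → [0,1,-1,-1]
  row3 -= -2·row0 → [0,-2,-4,1]
  row2 -= -1·row1 → [0,0,-2,-1]
  row3 -= 2·row1 → [0,0,-2,1]
  row3 -= 1·row2 → [0,0,0,2]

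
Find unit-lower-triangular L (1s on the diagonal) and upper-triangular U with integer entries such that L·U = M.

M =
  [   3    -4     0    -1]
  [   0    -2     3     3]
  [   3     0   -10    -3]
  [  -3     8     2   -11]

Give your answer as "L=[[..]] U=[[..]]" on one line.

L=[[1,0,0,0],[0,1,0,0],[1,-2,1,0],[-1,-2,-2,1]] U=[[3,-4,0,-1],[0,-2,3,3],[0,0,-4,4],[0,0,0,2]]

  row1 -= 0·row0 → [0,-2,3,3]
  row2 -= 1·row0 → [0,4,-10,-2]
  row3 -= -1·row0 → [0,4,2,-12]
  row2 -= -2·row1 → [0,0,-4,4]
  row3 -= -2·row1 → [0,0,8,-6]
  row3 -= -2·row2 → [0,0,0,2]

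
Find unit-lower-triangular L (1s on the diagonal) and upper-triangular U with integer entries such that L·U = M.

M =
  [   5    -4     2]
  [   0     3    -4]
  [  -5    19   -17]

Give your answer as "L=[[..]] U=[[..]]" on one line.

  r1 -= 0·r0 → [0,3,-4]
  r2 -= -1·r0 → [0,15,-15]
  r2 -= 5·r1 → [0,0,5]

L=[[1,0,0],[0,1,0],[-1,5,1]] U=[[5,-4,2],[0,3,-4],[0,0,5]]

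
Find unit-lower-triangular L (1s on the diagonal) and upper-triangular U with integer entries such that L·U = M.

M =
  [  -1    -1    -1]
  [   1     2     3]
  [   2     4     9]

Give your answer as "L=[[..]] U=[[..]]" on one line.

L=[[1,0,0],[-1,1,0],[-2,2,1]] U=[[-1,-1,-1],[0,1,2],[0,0,3]]

  R1 -= -1·R0 → [0,1,2]
  R2 -= -2·R0 → [0,2,7]
  R2 -= 2·R1 → [0,0,3]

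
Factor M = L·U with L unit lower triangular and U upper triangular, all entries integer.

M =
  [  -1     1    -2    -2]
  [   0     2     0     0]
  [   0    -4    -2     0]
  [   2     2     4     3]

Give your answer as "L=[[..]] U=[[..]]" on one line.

L=[[1,0,0,0],[0,1,0,0],[0,-2,1,0],[-2,2,0,1]] U=[[-1,1,-2,-2],[0,2,0,0],[0,0,-2,0],[0,0,0,-1]]

  R1 -= 0·R0 → [0,2,0,0]
  R2 -= 0·R0 → [0,-4,-2,0]
  R3 -= -2·R0 → [0,4,0,-1]
  R2 -= -2·R1 → [0,0,-2,0]
  R3 -= 2·R1 → [0,0,0,-1]
  R3 -= 0·R2 → [0,0,0,-1]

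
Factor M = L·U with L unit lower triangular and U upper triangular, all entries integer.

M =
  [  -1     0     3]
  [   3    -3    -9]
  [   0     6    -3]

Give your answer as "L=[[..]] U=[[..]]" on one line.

L=[[1,0,0],[-3,1,0],[0,-2,1]] U=[[-1,0,3],[0,-3,0],[0,0,-3]]

  R1 -= -3·R0 → [0,-3,0]
  R2 -= 0·R0 → [0,6,-3]
  R2 -= -2·R1 → [0,0,-3]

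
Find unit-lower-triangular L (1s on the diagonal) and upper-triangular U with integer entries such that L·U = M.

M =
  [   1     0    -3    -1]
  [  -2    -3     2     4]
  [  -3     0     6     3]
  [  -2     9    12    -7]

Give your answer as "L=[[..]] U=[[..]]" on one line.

L=[[1,0,0,0],[-2,1,0,0],[-3,0,1,0],[-2,-3,2,1]] U=[[1,0,-3,-1],[0,-3,-4,2],[0,0,-3,0],[0,0,0,-3]]

  row1 -= -2·row0 → [0,-3,-4,2]
  row2 -= -3·row0 → [0,0,-3,0]
  row3 -= -2·row0 → [0,9,6,-9]
  row2 -= 0·row1 → [0,0,-3,0]
  row3 -= -3·row1 → [0,0,-6,-3]
  row3 -= 2·row2 → [0,0,0,-3]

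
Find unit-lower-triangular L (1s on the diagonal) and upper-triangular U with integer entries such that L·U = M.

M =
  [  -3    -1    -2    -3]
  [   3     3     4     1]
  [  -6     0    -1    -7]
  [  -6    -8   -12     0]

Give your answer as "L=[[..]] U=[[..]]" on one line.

  r1 -= -1·r0 → [0,2,2,-2]
  r2 -= 2·r0 → [0,2,3,-1]
  r3 -= 2·r0 → [0,-6,-8,6]
  r2 -= 1·r1 → [0,0,1,1]
  r3 -= -3·r1 → [0,0,-2,0]
  r3 -= -2·r2 → [0,0,0,2]

L=[[1,0,0,0],[-1,1,0,0],[2,1,1,0],[2,-3,-2,1]] U=[[-3,-1,-2,-3],[0,2,2,-2],[0,0,1,1],[0,0,0,2]]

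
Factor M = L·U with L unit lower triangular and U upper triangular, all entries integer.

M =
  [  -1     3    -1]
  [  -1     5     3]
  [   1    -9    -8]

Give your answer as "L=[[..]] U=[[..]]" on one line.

L=[[1,0,0],[1,1,0],[-1,-3,1]] U=[[-1,3,-1],[0,2,4],[0,0,3]]

  R1 -= 1·R0 → [0,2,4]
  R2 -= -1·R0 → [0,-6,-9]
  R2 -= -3·R1 → [0,0,3]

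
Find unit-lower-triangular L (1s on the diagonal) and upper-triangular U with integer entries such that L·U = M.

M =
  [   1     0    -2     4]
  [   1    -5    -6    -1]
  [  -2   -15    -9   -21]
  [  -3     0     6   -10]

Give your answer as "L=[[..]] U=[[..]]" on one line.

L=[[1,0,0,0],[1,1,0,0],[-2,3,1,0],[-3,0,0,1]] U=[[1,0,-2,4],[0,-5,-4,-5],[0,0,-1,2],[0,0,0,2]]

  R1 -= 1·R0 → [0,-5,-4,-5]
  R2 -= -2·R0 → [0,-15,-13,-13]
  R3 -= -3·R0 → [0,0,0,2]
  R2 -= 3·R1 → [0,0,-1,2]
  R3 -= 0·R1 → [0,0,0,2]
  R3 -= 0·R2 → [0,0,0,2]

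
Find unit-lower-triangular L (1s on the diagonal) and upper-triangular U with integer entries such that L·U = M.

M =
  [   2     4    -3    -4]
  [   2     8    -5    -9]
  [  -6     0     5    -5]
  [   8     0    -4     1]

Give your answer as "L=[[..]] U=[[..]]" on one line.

  r1 -= 1·r0 → [0,4,-2,-5]
  r2 -= -3·r0 → [0,12,-4,-17]
  r3 -= 4·r0 → [0,-16,8,17]
  r2 -= 3·r1 → [0,0,2,-2]
  r3 -= -4·r1 → [0,0,0,-3]
  r3 -= 0·r2 → [0,0,0,-3]

L=[[1,0,0,0],[1,1,0,0],[-3,3,1,0],[4,-4,0,1]] U=[[2,4,-3,-4],[0,4,-2,-5],[0,0,2,-2],[0,0,0,-3]]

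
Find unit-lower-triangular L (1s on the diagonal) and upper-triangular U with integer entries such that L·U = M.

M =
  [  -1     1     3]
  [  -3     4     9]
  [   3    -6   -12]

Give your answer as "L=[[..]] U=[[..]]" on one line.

L=[[1,0,0],[3,1,0],[-3,-3,1]] U=[[-1,1,3],[0,1,0],[0,0,-3]]

  row1 -= 3·row0 → [0,1,0]
  row2 -= -3·row0 → [0,-3,-3]
  row2 -= -3·row1 → [0,0,-3]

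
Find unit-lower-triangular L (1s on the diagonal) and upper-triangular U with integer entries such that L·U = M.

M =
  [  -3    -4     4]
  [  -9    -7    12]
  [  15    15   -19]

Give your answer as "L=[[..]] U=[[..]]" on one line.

L=[[1,0,0],[3,1,0],[-5,-1,1]] U=[[-3,-4,4],[0,5,0],[0,0,1]]

  r1 -= 3·r0 → [0,5,0]
  r2 -= -5·r0 → [0,-5,1]
  r2 -= -1·r1 → [0,0,1]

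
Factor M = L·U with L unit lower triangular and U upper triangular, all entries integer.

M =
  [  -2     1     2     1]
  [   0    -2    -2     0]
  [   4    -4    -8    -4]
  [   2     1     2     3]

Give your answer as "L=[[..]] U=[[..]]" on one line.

L=[[1,0,0,0],[0,1,0,0],[-2,1,1,0],[-1,-1,-1,1]] U=[[-2,1,2,1],[0,-2,-2,0],[0,0,-2,-2],[0,0,0,2]]

  row1 -= 0·row0 → [0,-2,-2,0]
  row2 -= -2·row0 → [0,-2,-4,-2]
  row3 -= -1·row0 → [0,2,4,4]
  row2 -= 1·row1 → [0,0,-2,-2]
  row3 -= -1·row1 → [0,0,2,4]
  row3 -= -1·row2 → [0,0,0,2]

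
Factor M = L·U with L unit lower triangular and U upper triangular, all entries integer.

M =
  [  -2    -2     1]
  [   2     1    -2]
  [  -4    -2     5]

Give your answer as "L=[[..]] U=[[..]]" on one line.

  r1 -= -1·r0 → [0,-1,-1]
  r2 -= 2·r0 → [0,2,3]
  r2 -= -2·r1 → [0,0,1]

L=[[1,0,0],[-1,1,0],[2,-2,1]] U=[[-2,-2,1],[0,-1,-1],[0,0,1]]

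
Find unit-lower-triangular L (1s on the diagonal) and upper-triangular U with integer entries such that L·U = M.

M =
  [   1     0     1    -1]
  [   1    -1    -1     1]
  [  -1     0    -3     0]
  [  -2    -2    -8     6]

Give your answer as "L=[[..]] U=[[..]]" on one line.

L=[[1,0,0,0],[1,1,0,0],[-1,0,1,0],[-2,2,1,1]] U=[[1,0,1,-1],[0,-1,-2,2],[0,0,-2,-1],[0,0,0,1]]

  row1 -= 1·row0 → [0,-1,-2,2]
  row2 -= -1·row0 → [0,0,-2,-1]
  row3 -= -2·row0 → [0,-2,-6,4]
  row2 -= 0·row1 → [0,0,-2,-1]
  row3 -= 2·row1 → [0,0,-2,0]
  row3 -= 1·row2 → [0,0,0,1]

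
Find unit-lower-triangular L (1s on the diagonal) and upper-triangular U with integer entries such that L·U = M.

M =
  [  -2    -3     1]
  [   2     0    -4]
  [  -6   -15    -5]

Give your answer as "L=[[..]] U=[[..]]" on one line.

L=[[1,0,0],[-1,1,0],[3,2,1]] U=[[-2,-3,1],[0,-3,-3],[0,0,-2]]

  R1 -= -1·R0 → [0,-3,-3]
  R2 -= 3·R0 → [0,-6,-8]
  R2 -= 2·R1 → [0,0,-2]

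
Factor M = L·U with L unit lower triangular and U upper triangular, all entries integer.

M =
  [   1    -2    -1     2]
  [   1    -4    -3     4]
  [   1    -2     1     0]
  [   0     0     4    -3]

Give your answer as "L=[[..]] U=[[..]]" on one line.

  row1 -= 1·row0 → [0,-2,-2,2]
  row2 -= 1·row0 → [0,0,2,-2]
  row3 -= 0·row0 → [0,0,4,-3]
  row2 -= 0·row1 → [0,0,2,-2]
  row3 -= 0·row1 → [0,0,4,-3]
  row3 -= 2·row2 → [0,0,0,1]

L=[[1,0,0,0],[1,1,0,0],[1,0,1,0],[0,0,2,1]] U=[[1,-2,-1,2],[0,-2,-2,2],[0,0,2,-2],[0,0,0,1]]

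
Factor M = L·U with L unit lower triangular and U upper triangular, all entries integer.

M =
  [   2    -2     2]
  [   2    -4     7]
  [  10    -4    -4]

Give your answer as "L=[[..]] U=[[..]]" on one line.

  R1 -= 1·R0 → [0,-2,5]
  R2 -= 5·R0 → [0,6,-14]
  R2 -= -3·R1 → [0,0,1]

L=[[1,0,0],[1,1,0],[5,-3,1]] U=[[2,-2,2],[0,-2,5],[0,0,1]]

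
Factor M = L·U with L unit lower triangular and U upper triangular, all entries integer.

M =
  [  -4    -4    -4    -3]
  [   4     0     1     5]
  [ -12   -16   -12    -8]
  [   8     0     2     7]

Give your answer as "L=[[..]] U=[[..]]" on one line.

  row1 -= -1·row0 → [0,-4,-3,2]
  row2 -= 3·row0 → [0,-4,0,1]
  row3 -= -2·row0 → [0,-8,-6,1]
  row2 -= 1·row1 → [0,0,3,-1]
  row3 -= 2·row1 → [0,0,0,-3]
  row3 -= 0·row2 → [0,0,0,-3]

L=[[1,0,0,0],[-1,1,0,0],[3,1,1,0],[-2,2,0,1]] U=[[-4,-4,-4,-3],[0,-4,-3,2],[0,0,3,-1],[0,0,0,-3]]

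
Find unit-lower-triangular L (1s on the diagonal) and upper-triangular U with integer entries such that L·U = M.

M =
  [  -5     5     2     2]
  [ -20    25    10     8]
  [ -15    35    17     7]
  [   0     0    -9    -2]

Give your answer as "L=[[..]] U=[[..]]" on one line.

  r1 -= 4·r0 → [0,5,2,0]
  r2 -= 3·r0 → [0,20,11,1]
  r3 -= 0·r0 → [0,0,-9,-2]
  r2 -= 4·r1 → [0,0,3,1]
  r3 -= 0·r1 → [0,0,-9,-2]
  r3 -= -3·r2 → [0,0,0,1]

L=[[1,0,0,0],[4,1,0,0],[3,4,1,0],[0,0,-3,1]] U=[[-5,5,2,2],[0,5,2,0],[0,0,3,1],[0,0,0,1]]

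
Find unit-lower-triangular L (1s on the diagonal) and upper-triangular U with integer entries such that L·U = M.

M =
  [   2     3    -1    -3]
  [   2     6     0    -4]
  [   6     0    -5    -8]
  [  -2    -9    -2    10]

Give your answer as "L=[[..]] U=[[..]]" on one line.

  row1 -= 1·row0 → [0,3,1,-1]
  row2 -= 3·row0 → [0,-9,-2,1]
  row3 -= -1·row0 → [0,-6,-3,7]
  row2 -= -3·row1 → [0,0,1,-2]
  row3 -= -2·row1 → [0,0,-1,5]
  row3 -= -1·row2 → [0,0,0,3]

L=[[1,0,0,0],[1,1,0,0],[3,-3,1,0],[-1,-2,-1,1]] U=[[2,3,-1,-3],[0,3,1,-1],[0,0,1,-2],[0,0,0,3]]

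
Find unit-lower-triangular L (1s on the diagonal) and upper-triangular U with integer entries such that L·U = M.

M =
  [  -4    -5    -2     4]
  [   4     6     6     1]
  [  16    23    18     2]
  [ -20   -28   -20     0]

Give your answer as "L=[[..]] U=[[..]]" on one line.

  r1 -= -1·r0 → [0,1,4,5]
  r2 -= -4·r0 → [0,3,10,18]
  r3 -= 5·r0 → [0,-3,-10,-20]
  r2 -= 3·r1 → [0,0,-2,3]
  r3 -= -3·r1 → [0,0,2,-5]
  r3 -= -1·r2 → [0,0,0,-2]

L=[[1,0,0,0],[-1,1,0,0],[-4,3,1,0],[5,-3,-1,1]] U=[[-4,-5,-2,4],[0,1,4,5],[0,0,-2,3],[0,0,0,-2]]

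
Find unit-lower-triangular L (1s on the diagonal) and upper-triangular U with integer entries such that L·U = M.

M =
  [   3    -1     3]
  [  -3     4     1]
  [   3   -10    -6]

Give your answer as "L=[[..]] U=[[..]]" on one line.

L=[[1,0,0],[-1,1,0],[1,-3,1]] U=[[3,-1,3],[0,3,4],[0,0,3]]

  row1 -= -1·row0 → [0,3,4]
  row2 -= 1·row0 → [0,-9,-9]
  row2 -= -3·row1 → [0,0,3]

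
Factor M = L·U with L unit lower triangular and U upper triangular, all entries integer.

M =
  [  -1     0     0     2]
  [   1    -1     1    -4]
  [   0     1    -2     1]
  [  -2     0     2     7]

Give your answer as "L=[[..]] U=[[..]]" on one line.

  r1 -= -1·r0 → [0,-1,1,-2]
  r2 -= 0·r0 → [0,1,-2,1]
  r3 -= 2·r0 → [0,0,2,3]
  r2 -= -1·r1 → [0,0,-1,-1]
  r3 -= 0·r1 → [0,0,2,3]
  r3 -= -2·r2 → [0,0,0,1]

L=[[1,0,0,0],[-1,1,0,0],[0,-1,1,0],[2,0,-2,1]] U=[[-1,0,0,2],[0,-1,1,-2],[0,0,-1,-1],[0,0,0,1]]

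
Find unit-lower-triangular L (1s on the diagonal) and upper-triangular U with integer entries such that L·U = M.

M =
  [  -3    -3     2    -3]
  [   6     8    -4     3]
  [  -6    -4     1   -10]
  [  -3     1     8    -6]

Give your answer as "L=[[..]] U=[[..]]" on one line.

  r1 -= -2·r0 → [0,2,0,-3]
  r2 -= 2·r0 → [0,2,-3,-4]
  r3 -= 1·r0 → [0,4,6,-3]
  r2 -= 1·r1 → [0,0,-3,-1]
  r3 -= 2·r1 → [0,0,6,3]
  r3 -= -2·r2 → [0,0,0,1]

L=[[1,0,0,0],[-2,1,0,0],[2,1,1,0],[1,2,-2,1]] U=[[-3,-3,2,-3],[0,2,0,-3],[0,0,-3,-1],[0,0,0,1]]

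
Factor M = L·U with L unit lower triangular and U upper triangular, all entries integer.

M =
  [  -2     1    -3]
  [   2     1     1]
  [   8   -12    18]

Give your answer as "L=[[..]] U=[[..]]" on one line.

  row1 -= -1·row0 → [0,2,-2]
  row2 -= -4·row0 → [0,-8,6]
  row2 -= -4·row1 → [0,0,-2]

L=[[1,0,0],[-1,1,0],[-4,-4,1]] U=[[-2,1,-3],[0,2,-2],[0,0,-2]]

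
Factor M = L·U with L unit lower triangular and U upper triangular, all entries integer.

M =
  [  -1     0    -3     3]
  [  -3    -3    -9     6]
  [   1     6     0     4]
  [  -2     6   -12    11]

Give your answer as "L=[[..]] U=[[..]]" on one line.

  row1 -= 3·row0 → [0,-3,0,-3]
  row2 -= -1·row0 → [0,6,-3,7]
  row3 -= 2·row0 → [0,6,-6,5]
  row2 -= -2·row1 → [0,0,-3,1]
  row3 -= -2·row1 → [0,0,-6,-1]
  row3 -= 2·row2 → [0,0,0,-3]

L=[[1,0,0,0],[3,1,0,0],[-1,-2,1,0],[2,-2,2,1]] U=[[-1,0,-3,3],[0,-3,0,-3],[0,0,-3,1],[0,0,0,-3]]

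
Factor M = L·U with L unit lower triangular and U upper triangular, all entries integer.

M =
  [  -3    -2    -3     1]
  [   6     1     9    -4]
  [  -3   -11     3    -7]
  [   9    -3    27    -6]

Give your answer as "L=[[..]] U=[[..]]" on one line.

  row1 -= -2·row0 → [0,-3,3,-2]
  row2 -= 1·row0 → [0,-9,6,-8]
  row3 -= -3·row0 → [0,-9,18,-3]
  row2 -= 3·row1 → [0,0,-3,-2]
  row3 -= 3·row1 → [0,0,9,3]
  row3 -= -3·row2 → [0,0,0,-3]

L=[[1,0,0,0],[-2,1,0,0],[1,3,1,0],[-3,3,-3,1]] U=[[-3,-2,-3,1],[0,-3,3,-2],[0,0,-3,-2],[0,0,0,-3]]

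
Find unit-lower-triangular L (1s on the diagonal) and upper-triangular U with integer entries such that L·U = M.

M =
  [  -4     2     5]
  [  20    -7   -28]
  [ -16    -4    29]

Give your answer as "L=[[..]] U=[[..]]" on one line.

L=[[1,0,0],[-5,1,0],[4,-4,1]] U=[[-4,2,5],[0,3,-3],[0,0,-3]]

  row1 -= -5·row0 → [0,3,-3]
  row2 -= 4·row0 → [0,-12,9]
  row2 -= -4·row1 → [0,0,-3]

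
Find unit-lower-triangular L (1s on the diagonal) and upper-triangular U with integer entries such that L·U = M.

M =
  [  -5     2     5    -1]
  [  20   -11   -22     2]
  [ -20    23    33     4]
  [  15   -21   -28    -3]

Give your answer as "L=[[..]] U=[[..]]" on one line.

L=[[1,0,0,0],[-4,1,0,0],[4,-5,1,0],[-3,5,-1,1]] U=[[-5,2,5,-1],[0,-3,-2,-2],[0,0,3,-2],[0,0,0,2]]

  r1 -= -4·r0 → [0,-3,-2,-2]
  r2 -= 4·r0 → [0,15,13,8]
  r3 -= -3·r0 → [0,-15,-13,-6]
  r2 -= -5·r1 → [0,0,3,-2]
  r3 -= 5·r1 → [0,0,-3,4]
  r3 -= -1·r2 → [0,0,0,2]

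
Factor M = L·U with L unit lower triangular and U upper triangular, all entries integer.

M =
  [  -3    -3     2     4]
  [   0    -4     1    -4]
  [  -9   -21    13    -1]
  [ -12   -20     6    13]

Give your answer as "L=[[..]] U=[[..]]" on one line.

L=[[1,0,0,0],[0,1,0,0],[3,3,1,0],[4,2,-1,1]] U=[[-3,-3,2,4],[0,-4,1,-4],[0,0,4,-1],[0,0,0,4]]

  r1 -= 0·r0 → [0,-4,1,-4]
  r2 -= 3·r0 → [0,-12,7,-13]
  r3 -= 4·r0 → [0,-8,-2,-3]
  r2 -= 3·r1 → [0,0,4,-1]
  r3 -= 2·r1 → [0,0,-4,5]
  r3 -= -1·r2 → [0,0,0,4]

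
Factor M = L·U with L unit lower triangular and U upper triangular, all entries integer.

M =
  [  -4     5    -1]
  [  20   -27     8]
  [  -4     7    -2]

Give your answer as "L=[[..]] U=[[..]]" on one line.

L=[[1,0,0],[-5,1,0],[1,-1,1]] U=[[-4,5,-1],[0,-2,3],[0,0,2]]

  R1 -= -5·R0 → [0,-2,3]
  R2 -= 1·R0 → [0,2,-1]
  R2 -= -1·R1 → [0,0,2]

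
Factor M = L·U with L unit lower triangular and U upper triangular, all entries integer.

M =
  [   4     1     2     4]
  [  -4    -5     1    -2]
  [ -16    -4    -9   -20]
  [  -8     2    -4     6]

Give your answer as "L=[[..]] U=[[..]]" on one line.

  r1 -= -1·r0 → [0,-4,3,2]
  r2 -= -4·r0 → [0,0,-1,-4]
  r3 -= -2·r0 → [0,4,0,14]
  r2 -= 0·r1 → [0,0,-1,-4]
  r3 -= -1·r1 → [0,0,3,16]
  r3 -= -3·r2 → [0,0,0,4]

L=[[1,0,0,0],[-1,1,0,0],[-4,0,1,0],[-2,-1,-3,1]] U=[[4,1,2,4],[0,-4,3,2],[0,0,-1,-4],[0,0,0,4]]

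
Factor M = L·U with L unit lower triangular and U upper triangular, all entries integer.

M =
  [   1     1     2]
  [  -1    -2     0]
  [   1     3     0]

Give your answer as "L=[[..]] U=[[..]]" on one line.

L=[[1,0,0],[-1,1,0],[1,-2,1]] U=[[1,1,2],[0,-1,2],[0,0,2]]

  r1 -= -1·r0 → [0,-1,2]
  r2 -= 1·r0 → [0,2,-2]
  r2 -= -2·r1 → [0,0,2]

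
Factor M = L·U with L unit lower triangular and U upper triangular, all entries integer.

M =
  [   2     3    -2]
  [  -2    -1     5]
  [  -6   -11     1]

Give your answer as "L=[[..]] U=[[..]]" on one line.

L=[[1,0,0],[-1,1,0],[-3,-1,1]] U=[[2,3,-2],[0,2,3],[0,0,-2]]

  row1 -= -1·row0 → [0,2,3]
  row2 -= -3·row0 → [0,-2,-5]
  row2 -= -1·row1 → [0,0,-2]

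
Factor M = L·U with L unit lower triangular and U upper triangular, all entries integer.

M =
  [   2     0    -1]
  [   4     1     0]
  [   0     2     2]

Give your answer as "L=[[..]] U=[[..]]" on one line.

L=[[1,0,0],[2,1,0],[0,2,1]] U=[[2,0,-1],[0,1,2],[0,0,-2]]

  r1 -= 2·r0 → [0,1,2]
  r2 -= 0·r0 → [0,2,2]
  r2 -= 2·r1 → [0,0,-2]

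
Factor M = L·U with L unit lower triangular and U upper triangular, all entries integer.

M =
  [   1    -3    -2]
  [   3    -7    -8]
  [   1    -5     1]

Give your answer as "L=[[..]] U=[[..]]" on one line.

L=[[1,0,0],[3,1,0],[1,-1,1]] U=[[1,-3,-2],[0,2,-2],[0,0,1]]

  r1 -= 3·r0 → [0,2,-2]
  r2 -= 1·r0 → [0,-2,3]
  r2 -= -1·r1 → [0,0,1]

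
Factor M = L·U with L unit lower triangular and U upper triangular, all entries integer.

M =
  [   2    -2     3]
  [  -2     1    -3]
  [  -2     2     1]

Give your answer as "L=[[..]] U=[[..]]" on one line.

L=[[1,0,0],[-1,1,0],[-1,0,1]] U=[[2,-2,3],[0,-1,0],[0,0,4]]

  r1 -= -1·r0 → [0,-1,0]
  r2 -= -1·r0 → [0,0,4]
  r2 -= 0·r1 → [0,0,4]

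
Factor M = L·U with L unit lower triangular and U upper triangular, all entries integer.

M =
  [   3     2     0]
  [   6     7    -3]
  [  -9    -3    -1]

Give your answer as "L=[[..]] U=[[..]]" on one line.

  R1 -= 2·R0 → [0,3,-3]
  R2 -= -3·R0 → [0,3,-1]
  R2 -= 1·R1 → [0,0,2]

L=[[1,0,0],[2,1,0],[-3,1,1]] U=[[3,2,0],[0,3,-3],[0,0,2]]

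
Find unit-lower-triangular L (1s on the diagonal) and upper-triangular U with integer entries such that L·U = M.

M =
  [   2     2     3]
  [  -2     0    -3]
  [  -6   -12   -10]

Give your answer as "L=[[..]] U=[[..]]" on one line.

  R1 -= -1·R0 → [0,2,0]
  R2 -= -3·R0 → [0,-6,-1]
  R2 -= -3·R1 → [0,0,-1]

L=[[1,0,0],[-1,1,0],[-3,-3,1]] U=[[2,2,3],[0,2,0],[0,0,-1]]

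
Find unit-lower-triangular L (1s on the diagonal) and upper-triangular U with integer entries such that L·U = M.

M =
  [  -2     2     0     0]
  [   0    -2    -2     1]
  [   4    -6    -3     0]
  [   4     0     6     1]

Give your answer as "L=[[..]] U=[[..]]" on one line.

L=[[1,0,0,0],[0,1,0,0],[-2,1,1,0],[-2,-2,-2,1]] U=[[-2,2,0,0],[0,-2,-2,1],[0,0,-1,-1],[0,0,0,1]]

  row1 -= 0·row0 → [0,-2,-2,1]
  row2 -= -2·row0 → [0,-2,-3,0]
  row3 -= -2·row0 → [0,4,6,1]
  row2 -= 1·row1 → [0,0,-1,-1]
  row3 -= -2·row1 → [0,0,2,3]
  row3 -= -2·row2 → [0,0,0,1]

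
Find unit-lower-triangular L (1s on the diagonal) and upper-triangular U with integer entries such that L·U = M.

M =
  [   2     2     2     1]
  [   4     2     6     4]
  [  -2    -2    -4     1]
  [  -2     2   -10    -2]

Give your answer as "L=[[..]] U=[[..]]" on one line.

L=[[1,0,0,0],[2,1,0,0],[-1,0,1,0],[-1,-2,2,1]] U=[[2,2,2,1],[0,-2,2,2],[0,0,-2,2],[0,0,0,-1]]

  R1 -= 2·R0 → [0,-2,2,2]
  R2 -= -1·R0 → [0,0,-2,2]
  R3 -= -1·R0 → [0,4,-8,-1]
  R2 -= 0·R1 → [0,0,-2,2]
  R3 -= -2·R1 → [0,0,-4,3]
  R3 -= 2·R2 → [0,0,0,-1]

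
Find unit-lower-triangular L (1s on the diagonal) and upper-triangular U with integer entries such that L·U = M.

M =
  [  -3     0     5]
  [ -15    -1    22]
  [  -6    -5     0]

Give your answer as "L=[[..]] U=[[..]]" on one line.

  R1 -= 5·R0 → [0,-1,-3]
  R2 -= 2·R0 → [0,-5,-10]
  R2 -= 5·R1 → [0,0,5]

L=[[1,0,0],[5,1,0],[2,5,1]] U=[[-3,0,5],[0,-1,-3],[0,0,5]]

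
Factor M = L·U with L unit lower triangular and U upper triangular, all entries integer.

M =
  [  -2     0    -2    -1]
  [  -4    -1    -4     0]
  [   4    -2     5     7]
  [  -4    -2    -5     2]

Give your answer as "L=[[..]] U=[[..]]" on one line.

  r1 -= 2·r0 → [0,-1,0,2]
  r2 -= -2·r0 → [0,-2,1,5]
  r3 -= 2·r0 → [0,-2,-1,4]
  r2 -= 2·r1 → [0,0,1,1]
  r3 -= 2·r1 → [0,0,-1,0]
  r3 -= -1·r2 → [0,0,0,1]

L=[[1,0,0,0],[2,1,0,0],[-2,2,1,0],[2,2,-1,1]] U=[[-2,0,-2,-1],[0,-1,0,2],[0,0,1,1],[0,0,0,1]]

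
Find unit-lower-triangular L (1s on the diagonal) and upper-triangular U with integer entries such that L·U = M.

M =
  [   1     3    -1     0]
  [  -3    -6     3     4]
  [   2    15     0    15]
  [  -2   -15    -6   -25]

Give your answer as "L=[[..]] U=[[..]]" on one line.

L=[[1,0,0,0],[-3,1,0,0],[2,3,1,0],[-2,-3,-4,1]] U=[[1,3,-1,0],[0,3,0,4],[0,0,2,3],[0,0,0,-1]]

  row1 -= -3·row0 → [0,3,0,4]
  row2 -= 2·row0 → [0,9,2,15]
  row3 -= -2·row0 → [0,-9,-8,-25]
  row2 -= 3·row1 → [0,0,2,3]
  row3 -= -3·row1 → [0,0,-8,-13]
  row3 -= -4·row2 → [0,0,0,-1]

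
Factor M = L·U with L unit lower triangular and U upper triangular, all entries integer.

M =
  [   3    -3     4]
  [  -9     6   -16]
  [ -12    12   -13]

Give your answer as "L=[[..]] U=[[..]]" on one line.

  R1 -= -3·R0 → [0,-3,-4]
  R2 -= -4·R0 → [0,0,3]
  R2 -= 0·R1 → [0,0,3]

L=[[1,0,0],[-3,1,0],[-4,0,1]] U=[[3,-3,4],[0,-3,-4],[0,0,3]]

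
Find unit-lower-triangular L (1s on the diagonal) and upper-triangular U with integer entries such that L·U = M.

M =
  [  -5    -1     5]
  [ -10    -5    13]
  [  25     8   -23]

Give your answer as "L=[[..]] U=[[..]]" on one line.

  R1 -= 2·R0 → [0,-3,3]
  R2 -= -5·R0 → [0,3,2]
  R2 -= -1·R1 → [0,0,5]

L=[[1,0,0],[2,1,0],[-5,-1,1]] U=[[-5,-1,5],[0,-3,3],[0,0,5]]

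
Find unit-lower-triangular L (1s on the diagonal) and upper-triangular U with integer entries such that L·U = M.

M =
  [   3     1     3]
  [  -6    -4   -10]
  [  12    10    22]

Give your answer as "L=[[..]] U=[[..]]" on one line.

L=[[1,0,0],[-2,1,0],[4,-3,1]] U=[[3,1,3],[0,-2,-4],[0,0,-2]]

  R1 -= -2·R0 → [0,-2,-4]
  R2 -= 4·R0 → [0,6,10]
  R2 -= -3·R1 → [0,0,-2]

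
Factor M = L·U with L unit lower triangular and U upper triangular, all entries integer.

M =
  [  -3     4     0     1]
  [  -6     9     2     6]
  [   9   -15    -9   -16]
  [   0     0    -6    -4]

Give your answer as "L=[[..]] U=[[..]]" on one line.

  r1 -= 2·r0 → [0,1,2,4]
  r2 -= -3·r0 → [0,-3,-9,-13]
  r3 -= 0·r0 → [0,0,-6,-4]
  r2 -= -3·r1 → [0,0,-3,-1]
  r3 -= 0·r1 → [0,0,-6,-4]
  r3 -= 2·r2 → [0,0,0,-2]

L=[[1,0,0,0],[2,1,0,0],[-3,-3,1,0],[0,0,2,1]] U=[[-3,4,0,1],[0,1,2,4],[0,0,-3,-1],[0,0,0,-2]]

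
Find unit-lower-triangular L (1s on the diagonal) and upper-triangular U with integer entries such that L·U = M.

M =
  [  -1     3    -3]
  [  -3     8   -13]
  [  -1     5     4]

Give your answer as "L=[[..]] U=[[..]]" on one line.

L=[[1,0,0],[3,1,0],[1,-2,1]] U=[[-1,3,-3],[0,-1,-4],[0,0,-1]]

  R1 -= 3·R0 → [0,-1,-4]
  R2 -= 1·R0 → [0,2,7]
  R2 -= -2·R1 → [0,0,-1]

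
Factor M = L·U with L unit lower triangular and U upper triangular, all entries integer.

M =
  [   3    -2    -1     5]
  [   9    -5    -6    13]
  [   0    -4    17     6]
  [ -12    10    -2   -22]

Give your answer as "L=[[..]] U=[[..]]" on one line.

L=[[1,0,0,0],[3,1,0,0],[0,-4,1,0],[-4,2,0,1]] U=[[3,-2,-1,5],[0,1,-3,-2],[0,0,5,-2],[0,0,0,2]]

  R1 -= 3·R0 → [0,1,-3,-2]
  R2 -= 0·R0 → [0,-4,17,6]
  R3 -= -4·R0 → [0,2,-6,-2]
  R2 -= -4·R1 → [0,0,5,-2]
  R3 -= 2·R1 → [0,0,0,2]
  R3 -= 0·R2 → [0,0,0,2]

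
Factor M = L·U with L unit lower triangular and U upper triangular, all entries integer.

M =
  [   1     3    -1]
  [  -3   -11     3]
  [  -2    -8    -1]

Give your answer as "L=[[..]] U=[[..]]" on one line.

L=[[1,0,0],[-3,1,0],[-2,1,1]] U=[[1,3,-1],[0,-2,0],[0,0,-3]]

  R1 -= -3·R0 → [0,-2,0]
  R2 -= -2·R0 → [0,-2,-3]
  R2 -= 1·R1 → [0,0,-3]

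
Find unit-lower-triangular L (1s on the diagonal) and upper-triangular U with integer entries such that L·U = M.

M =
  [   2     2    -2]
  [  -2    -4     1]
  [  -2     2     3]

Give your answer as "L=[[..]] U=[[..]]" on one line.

  R1 -= -1·R0 → [0,-2,-1]
  R2 -= -1·R0 → [0,4,1]
  R2 -= -2·R1 → [0,0,-1]

L=[[1,0,0],[-1,1,0],[-1,-2,1]] U=[[2,2,-2],[0,-2,-1],[0,0,-1]]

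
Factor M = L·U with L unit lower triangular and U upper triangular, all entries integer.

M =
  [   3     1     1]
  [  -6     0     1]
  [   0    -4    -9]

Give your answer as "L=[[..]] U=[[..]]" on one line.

L=[[1,0,0],[-2,1,0],[0,-2,1]] U=[[3,1,1],[0,2,3],[0,0,-3]]

  row1 -= -2·row0 → [0,2,3]
  row2 -= 0·row0 → [0,-4,-9]
  row2 -= -2·row1 → [0,0,-3]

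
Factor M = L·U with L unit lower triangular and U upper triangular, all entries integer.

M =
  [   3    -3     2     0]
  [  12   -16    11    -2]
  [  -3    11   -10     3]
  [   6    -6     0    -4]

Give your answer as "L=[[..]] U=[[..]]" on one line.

  r1 -= 4·r0 → [0,-4,3,-2]
  r2 -= -1·r0 → [0,8,-8,3]
  r3 -= 2·r0 → [0,0,-4,-4]
  r2 -= -2·r1 → [0,0,-2,-1]
  r3 -= 0·r1 → [0,0,-4,-4]
  r3 -= 2·r2 → [0,0,0,-2]

L=[[1,0,0,0],[4,1,0,0],[-1,-2,1,0],[2,0,2,1]] U=[[3,-3,2,0],[0,-4,3,-2],[0,0,-2,-1],[0,0,0,-2]]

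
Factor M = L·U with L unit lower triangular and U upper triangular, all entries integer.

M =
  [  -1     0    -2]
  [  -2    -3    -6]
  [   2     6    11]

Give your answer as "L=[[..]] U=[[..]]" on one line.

L=[[1,0,0],[2,1,0],[-2,-2,1]] U=[[-1,0,-2],[0,-3,-2],[0,0,3]]

  r1 -= 2·r0 → [0,-3,-2]
  r2 -= -2·r0 → [0,6,7]
  r2 -= -2·r1 → [0,0,3]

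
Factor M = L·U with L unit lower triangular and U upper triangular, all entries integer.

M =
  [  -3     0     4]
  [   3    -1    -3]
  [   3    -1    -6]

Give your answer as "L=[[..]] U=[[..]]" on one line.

L=[[1,0,0],[-1,1,0],[-1,1,1]] U=[[-3,0,4],[0,-1,1],[0,0,-3]]

  R1 -= -1·R0 → [0,-1,1]
  R2 -= -1·R0 → [0,-1,-2]
  R2 -= 1·R1 → [0,0,-3]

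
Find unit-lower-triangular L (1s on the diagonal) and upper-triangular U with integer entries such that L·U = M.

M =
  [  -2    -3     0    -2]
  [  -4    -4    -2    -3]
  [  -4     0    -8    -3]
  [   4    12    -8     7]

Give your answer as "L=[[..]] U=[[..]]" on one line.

  r1 -= 2·r0 → [0,2,-2,1]
  r2 -= 2·r0 → [0,6,-8,1]
  r3 -= -2·r0 → [0,6,-8,3]
  r2 -= 3·r1 → [0,0,-2,-2]
  r3 -= 3·r1 → [0,0,-2,0]
  r3 -= 1·r2 → [0,0,0,2]

L=[[1,0,0,0],[2,1,0,0],[2,3,1,0],[-2,3,1,1]] U=[[-2,-3,0,-2],[0,2,-2,1],[0,0,-2,-2],[0,0,0,2]]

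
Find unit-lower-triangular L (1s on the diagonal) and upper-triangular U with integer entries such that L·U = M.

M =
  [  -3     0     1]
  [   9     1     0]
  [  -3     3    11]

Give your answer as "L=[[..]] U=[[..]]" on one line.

  r1 -= -3·r0 → [0,1,3]
  r2 -= 1·r0 → [0,3,10]
  r2 -= 3·r1 → [0,0,1]

L=[[1,0,0],[-3,1,0],[1,3,1]] U=[[-3,0,1],[0,1,3],[0,0,1]]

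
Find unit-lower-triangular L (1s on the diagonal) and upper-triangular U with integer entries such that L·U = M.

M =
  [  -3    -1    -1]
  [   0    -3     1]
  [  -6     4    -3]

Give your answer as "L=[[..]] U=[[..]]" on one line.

  row1 -= 0·row0 → [0,-3,1]
  row2 -= 2·row0 → [0,6,-1]
  row2 -= -2·row1 → [0,0,1]

L=[[1,0,0],[0,1,0],[2,-2,1]] U=[[-3,-1,-1],[0,-3,1],[0,0,1]]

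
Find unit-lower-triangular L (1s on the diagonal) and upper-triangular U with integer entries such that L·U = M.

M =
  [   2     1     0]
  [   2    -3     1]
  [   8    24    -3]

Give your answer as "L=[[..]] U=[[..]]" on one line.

L=[[1,0,0],[1,1,0],[4,-5,1]] U=[[2,1,0],[0,-4,1],[0,0,2]]

  r1 -= 1·r0 → [0,-4,1]
  r2 -= 4·r0 → [0,20,-3]
  r2 -= -5·r1 → [0,0,2]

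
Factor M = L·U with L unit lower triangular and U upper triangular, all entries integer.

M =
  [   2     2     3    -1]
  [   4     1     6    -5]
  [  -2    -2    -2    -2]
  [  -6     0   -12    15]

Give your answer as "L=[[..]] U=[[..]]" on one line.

L=[[1,0,0,0],[2,1,0,0],[-1,0,1,0],[-3,-2,-3,1]] U=[[2,2,3,-1],[0,-3,0,-3],[0,0,1,-3],[0,0,0,-3]]

  r1 -= 2·r0 → [0,-3,0,-3]
  r2 -= -1·r0 → [0,0,1,-3]
  r3 -= -3·r0 → [0,6,-3,12]
  r2 -= 0·r1 → [0,0,1,-3]
  r3 -= -2·r1 → [0,0,-3,6]
  r3 -= -3·r2 → [0,0,0,-3]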